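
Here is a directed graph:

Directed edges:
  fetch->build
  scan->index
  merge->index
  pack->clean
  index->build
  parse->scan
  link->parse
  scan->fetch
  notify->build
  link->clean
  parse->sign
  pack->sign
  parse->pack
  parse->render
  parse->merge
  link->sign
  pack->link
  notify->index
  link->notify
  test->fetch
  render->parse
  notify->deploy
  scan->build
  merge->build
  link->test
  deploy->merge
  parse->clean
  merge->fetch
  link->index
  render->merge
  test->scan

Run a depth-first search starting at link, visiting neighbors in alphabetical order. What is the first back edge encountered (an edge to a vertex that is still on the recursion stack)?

pack->link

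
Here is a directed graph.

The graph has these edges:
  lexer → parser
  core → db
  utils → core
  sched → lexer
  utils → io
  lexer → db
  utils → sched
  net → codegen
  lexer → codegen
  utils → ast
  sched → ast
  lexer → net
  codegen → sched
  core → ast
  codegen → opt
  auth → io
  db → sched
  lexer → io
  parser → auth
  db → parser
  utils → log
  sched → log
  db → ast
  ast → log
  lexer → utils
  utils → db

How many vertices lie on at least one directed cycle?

A vertex is on a directed cycle iff it belongs to a strongly connected component of size ≥ 2 (or has a self-loop).
The vertices on cycles are {db, net, core, lexer, sched, utils, codegen} — 7 in total.

7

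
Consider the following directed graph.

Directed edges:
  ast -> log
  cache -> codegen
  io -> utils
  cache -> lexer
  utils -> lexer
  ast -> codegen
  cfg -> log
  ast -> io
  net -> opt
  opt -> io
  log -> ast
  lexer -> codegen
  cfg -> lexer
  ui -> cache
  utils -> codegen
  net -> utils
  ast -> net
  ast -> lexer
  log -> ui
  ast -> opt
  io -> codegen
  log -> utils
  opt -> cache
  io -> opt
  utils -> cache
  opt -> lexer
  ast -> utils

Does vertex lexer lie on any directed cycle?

No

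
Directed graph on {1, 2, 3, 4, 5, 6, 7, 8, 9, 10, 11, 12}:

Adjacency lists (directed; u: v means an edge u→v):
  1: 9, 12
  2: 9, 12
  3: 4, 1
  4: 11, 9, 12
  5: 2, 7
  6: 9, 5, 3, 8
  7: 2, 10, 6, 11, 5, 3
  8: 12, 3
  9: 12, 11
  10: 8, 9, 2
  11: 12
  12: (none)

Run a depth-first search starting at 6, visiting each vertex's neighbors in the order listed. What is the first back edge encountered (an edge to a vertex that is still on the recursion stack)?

7->6

DFS from 6 (visiting each vertex's neighbors in the order listed); mark gray on enter, black on exit:
6 gray
  9 gray
    12 gray
    12 black
    11 gray
      11→12: 12 black — skip
    11 black
  9 black
  5 gray
    2 gray
      2→9: 9 black — skip
      2→12: 12 black — skip
    2 black
    7 gray
      7→2: 2 black — skip
      10 gray
        8 gray
          8→12: 12 black — skip
          3 gray
            4 gray
              4→11: 11 black — skip
              4→9: 9 black — skip
              4→12: 12 black — skip
            4 black
            1 gray
              1→9: 9 black — skip
              1→12: 12 black — skip
            1 black
          3 black
        8 black
        10→9: 9 black — skip
        10→2: 2 black — skip
      10 black
      7→6: 6 is gray → back edge
First back edge: 7 → 6.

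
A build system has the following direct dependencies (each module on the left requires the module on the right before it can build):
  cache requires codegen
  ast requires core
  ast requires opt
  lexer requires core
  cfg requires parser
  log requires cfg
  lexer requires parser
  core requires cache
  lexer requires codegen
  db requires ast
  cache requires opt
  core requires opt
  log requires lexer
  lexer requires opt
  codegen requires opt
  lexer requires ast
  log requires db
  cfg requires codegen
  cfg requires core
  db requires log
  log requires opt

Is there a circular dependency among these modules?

Yes

DFS with white/gray/black marking, starting from cache:
cache gray
  codegen gray
    opt gray
    opt black
  codegen black
  cache→opt: opt black — skip
cache black
db gray
  log gray
    log→opt: opt black — skip
    cfg gray
      core gray
        core→cache: cache black — skip
        core→opt: opt black — skip
      core black
      cfg→codegen: codegen black — skip
      parser gray
      parser black
    cfg black
    log→db: db is gray → back edge
Back edge found, so a cycle exists: db → log → db.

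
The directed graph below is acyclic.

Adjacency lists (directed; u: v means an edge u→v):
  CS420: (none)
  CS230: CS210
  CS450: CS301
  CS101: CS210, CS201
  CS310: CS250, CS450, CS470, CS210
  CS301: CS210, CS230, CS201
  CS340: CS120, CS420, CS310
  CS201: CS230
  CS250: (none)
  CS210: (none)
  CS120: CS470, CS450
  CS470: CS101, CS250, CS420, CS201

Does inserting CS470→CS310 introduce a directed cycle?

Adding CS470→CS310 creates a cycle iff CS310 can already reach CS470.
Path from CS310: CS310 → CS470.
So CS310 → … → CS470 → CS310 is a cycle.

Yes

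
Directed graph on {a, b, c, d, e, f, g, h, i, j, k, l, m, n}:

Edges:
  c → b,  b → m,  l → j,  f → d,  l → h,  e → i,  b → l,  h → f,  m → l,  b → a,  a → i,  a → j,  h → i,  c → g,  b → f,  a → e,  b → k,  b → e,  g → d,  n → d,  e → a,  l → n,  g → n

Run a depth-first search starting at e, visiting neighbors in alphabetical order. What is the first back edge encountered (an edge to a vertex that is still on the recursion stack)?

a→e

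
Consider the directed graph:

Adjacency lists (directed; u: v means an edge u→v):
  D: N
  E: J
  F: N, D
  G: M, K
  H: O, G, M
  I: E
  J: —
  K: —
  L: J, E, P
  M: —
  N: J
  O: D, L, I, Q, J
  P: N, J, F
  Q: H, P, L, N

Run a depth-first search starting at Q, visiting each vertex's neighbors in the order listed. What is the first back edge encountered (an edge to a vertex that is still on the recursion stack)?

O→Q

DFS from Q (visiting each vertex's neighbors in the order listed); mark gray on enter, black on exit:
Q gray
  H gray
    O gray
      D gray
        N gray
          J gray
          J black
        N black
      D black
      L gray
        L→J: J black — skip
        E gray
          E→J: J black — skip
        E black
        P gray
          P→N: N black — skip
          P→J: J black — skip
          F gray
            F→N: N black — skip
            F→D: D black — skip
          F black
        P black
      L black
      I gray
        I→E: E black — skip
      I black
      O→Q: Q is gray → back edge
First back edge: O → Q.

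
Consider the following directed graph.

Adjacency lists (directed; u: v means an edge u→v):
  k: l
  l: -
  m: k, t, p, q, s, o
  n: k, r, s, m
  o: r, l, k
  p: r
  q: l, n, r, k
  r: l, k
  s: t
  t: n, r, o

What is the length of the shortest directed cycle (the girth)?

3

For each vertex v, BFS finds the shortest path from v back to v.
The shortest such closed walk is n → m → t → n, length 3.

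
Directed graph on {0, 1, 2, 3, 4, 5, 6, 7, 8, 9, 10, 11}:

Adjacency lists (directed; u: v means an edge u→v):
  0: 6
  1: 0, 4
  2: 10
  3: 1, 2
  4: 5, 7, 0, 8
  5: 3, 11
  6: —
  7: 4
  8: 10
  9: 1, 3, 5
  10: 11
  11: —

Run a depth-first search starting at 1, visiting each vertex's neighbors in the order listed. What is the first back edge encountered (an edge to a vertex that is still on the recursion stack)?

3→1

DFS from 1 (visiting each vertex's neighbors in the order listed); mark gray on enter, black on exit:
1 gray
  0 gray
    6 gray
    6 black
  0 black
  4 gray
    5 gray
      3 gray
        3→1: 1 is gray → back edge
First back edge: 3 → 1.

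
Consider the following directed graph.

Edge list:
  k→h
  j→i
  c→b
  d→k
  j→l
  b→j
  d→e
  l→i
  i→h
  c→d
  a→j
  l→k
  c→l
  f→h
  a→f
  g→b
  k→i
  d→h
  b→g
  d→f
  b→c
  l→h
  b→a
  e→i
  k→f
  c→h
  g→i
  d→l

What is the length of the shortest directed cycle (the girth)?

For each vertex v, BFS finds the shortest path from v back to v.
The shortest such closed walk is c → b → c, length 2.

2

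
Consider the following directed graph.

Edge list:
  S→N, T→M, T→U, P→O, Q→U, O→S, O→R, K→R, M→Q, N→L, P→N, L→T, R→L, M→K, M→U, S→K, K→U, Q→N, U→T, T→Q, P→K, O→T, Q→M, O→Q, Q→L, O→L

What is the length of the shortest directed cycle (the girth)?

2

For each vertex v, BFS finds the shortest path from v back to v.
The shortest such closed walk is T → U → T, length 2.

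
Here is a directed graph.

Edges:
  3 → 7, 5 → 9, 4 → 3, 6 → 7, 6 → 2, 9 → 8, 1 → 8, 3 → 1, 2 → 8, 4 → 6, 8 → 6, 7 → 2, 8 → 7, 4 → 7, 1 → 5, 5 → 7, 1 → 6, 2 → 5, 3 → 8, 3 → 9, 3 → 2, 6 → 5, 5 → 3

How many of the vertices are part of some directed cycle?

A vertex is on a directed cycle iff it belongs to a strongly connected component of size ≥ 2 (or has a self-loop).
The vertices on cycles are {1, 2, 3, 5, 6, 7, 8, 9} — 8 in total.

8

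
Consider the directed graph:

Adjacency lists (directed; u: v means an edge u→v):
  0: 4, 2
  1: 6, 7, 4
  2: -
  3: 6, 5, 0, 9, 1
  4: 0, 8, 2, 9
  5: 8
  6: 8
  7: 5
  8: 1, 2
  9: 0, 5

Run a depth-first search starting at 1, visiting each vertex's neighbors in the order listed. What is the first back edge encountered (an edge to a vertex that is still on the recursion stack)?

DFS from 1 (visiting each vertex's neighbors in the order listed); mark gray on enter, black on exit:
1 gray
  6 gray
    8 gray
      8→1: 1 is gray → back edge
First back edge: 8 → 1.

8->1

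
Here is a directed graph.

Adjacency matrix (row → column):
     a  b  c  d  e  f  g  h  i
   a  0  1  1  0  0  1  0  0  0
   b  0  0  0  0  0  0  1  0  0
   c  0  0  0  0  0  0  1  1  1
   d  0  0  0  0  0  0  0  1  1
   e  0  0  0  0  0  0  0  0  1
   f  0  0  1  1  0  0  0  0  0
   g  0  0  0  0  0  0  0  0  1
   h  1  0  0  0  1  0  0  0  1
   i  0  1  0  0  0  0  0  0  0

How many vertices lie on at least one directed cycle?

8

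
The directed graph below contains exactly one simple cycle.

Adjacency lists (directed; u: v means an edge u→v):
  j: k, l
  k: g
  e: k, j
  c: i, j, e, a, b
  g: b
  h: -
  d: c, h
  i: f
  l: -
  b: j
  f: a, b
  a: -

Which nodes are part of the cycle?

b, g, j, k

DFS with gray/black marking from j:
j gray
  k gray
    g gray
      b gray
        b→j: j is gray → back edge
Back edge closes the cycle j → k → g → b → j; its vertices are {b, g, j, k}.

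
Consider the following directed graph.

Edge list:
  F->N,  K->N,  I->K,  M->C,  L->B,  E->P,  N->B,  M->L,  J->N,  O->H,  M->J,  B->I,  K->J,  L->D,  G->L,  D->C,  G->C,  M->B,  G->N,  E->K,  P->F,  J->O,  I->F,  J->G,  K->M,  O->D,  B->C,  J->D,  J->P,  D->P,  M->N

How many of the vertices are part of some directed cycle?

A vertex is on a directed cycle iff it belongs to a strongly connected component of size ≥ 2 (or has a self-loop).
The vertices on cycles are {B, D, F, G, I, J, K, L, M, N, O, P} — 12 in total.

12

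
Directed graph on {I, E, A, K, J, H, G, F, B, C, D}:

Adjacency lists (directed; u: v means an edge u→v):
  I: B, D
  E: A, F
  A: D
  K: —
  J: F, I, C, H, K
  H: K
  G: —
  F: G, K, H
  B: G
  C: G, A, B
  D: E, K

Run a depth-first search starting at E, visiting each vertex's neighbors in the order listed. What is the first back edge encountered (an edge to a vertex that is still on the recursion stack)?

DFS from E (visiting each vertex's neighbors in the order listed); mark gray on enter, black on exit:
E gray
  A gray
    D gray
      D→E: E is gray → back edge
First back edge: D → E.

D->E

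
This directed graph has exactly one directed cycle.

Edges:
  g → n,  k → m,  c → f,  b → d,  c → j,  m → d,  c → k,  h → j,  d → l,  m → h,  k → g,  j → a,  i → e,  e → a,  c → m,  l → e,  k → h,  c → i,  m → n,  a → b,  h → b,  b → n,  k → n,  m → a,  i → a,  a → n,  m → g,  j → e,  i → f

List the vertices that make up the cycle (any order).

DFS with gray/black marking from d:
d gray
  l gray
    e gray
      a gray
        n gray
        n black
        b gray
          b→d: d is gray → back edge
Back edge closes the cycle d → l → e → a → b → d; its vertices are {a, b, d, e, l}.

a, b, d, e, l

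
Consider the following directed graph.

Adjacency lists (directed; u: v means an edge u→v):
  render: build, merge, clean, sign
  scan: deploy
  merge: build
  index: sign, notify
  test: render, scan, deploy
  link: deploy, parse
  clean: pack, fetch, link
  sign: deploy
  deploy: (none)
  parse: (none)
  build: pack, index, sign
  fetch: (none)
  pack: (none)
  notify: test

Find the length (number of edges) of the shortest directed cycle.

5

For each vertex v, BFS finds the shortest path from v back to v.
The shortest such closed walk is test → render → build → index → notify → test, length 5.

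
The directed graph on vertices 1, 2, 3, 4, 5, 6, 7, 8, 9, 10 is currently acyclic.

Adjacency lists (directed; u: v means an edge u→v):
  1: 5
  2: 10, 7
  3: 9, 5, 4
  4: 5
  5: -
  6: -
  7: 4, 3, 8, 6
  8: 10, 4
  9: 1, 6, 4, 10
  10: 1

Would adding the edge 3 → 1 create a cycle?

No

Adding 3→1 creates a cycle iff 1 can already reach 3.
Explore from 1: no path reaches 3. The graph stays acyclic.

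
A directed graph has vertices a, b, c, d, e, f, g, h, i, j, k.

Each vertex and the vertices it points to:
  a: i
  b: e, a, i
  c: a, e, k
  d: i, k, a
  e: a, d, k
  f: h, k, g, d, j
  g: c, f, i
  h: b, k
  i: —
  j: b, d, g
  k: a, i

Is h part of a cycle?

No

h lies on a cycle iff there is a path from h back to itself.
Exploring from h, it never reaches itself; equivalently, its strongly connected component is a singleton.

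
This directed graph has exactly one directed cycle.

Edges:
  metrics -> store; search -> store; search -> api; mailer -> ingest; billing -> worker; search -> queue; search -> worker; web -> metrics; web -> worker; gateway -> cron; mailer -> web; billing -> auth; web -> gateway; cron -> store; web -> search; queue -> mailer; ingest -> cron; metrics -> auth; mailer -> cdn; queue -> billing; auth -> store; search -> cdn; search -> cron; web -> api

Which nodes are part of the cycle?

DFS with gray/black marking from web:
web gray
  gateway gray
    cron gray
      store gray
      store black
    cron black
  gateway black
  search gray
    api gray
    api black
    search→store: store black — skip
    search→cron: cron black — skip
    cdn gray
    cdn black
    queue gray
      mailer gray
        mailer→web: web is gray → back edge
Back edge closes the cycle web → search → queue → mailer → web; its vertices are {web, queue, mailer, search}.

web, queue, mailer, search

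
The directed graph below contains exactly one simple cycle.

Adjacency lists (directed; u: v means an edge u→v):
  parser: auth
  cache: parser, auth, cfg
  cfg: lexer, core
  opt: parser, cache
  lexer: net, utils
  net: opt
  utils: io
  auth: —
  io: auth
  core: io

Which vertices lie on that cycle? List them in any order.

cfg, net, opt, cache, lexer

DFS with gray/black marking from opt:
opt gray
  parser gray
    auth gray
    auth black
  parser black
  cache gray
    cache→parser: parser black — skip
    cache→auth: auth black — skip
    cfg gray
      lexer gray
        net gray
          net→opt: opt is gray → back edge
Back edge closes the cycle opt → cache → cfg → lexer → net → opt; its vertices are {cfg, net, opt, cache, lexer}.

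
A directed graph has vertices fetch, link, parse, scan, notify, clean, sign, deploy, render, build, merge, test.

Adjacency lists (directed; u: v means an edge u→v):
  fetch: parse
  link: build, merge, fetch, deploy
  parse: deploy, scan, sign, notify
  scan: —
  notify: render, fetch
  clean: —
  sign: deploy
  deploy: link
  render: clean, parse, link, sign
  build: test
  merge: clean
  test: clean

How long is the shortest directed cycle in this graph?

For each vertex v, BFS finds the shortest path from v back to v.
The shortest such closed walk is link → deploy → link, length 2.

2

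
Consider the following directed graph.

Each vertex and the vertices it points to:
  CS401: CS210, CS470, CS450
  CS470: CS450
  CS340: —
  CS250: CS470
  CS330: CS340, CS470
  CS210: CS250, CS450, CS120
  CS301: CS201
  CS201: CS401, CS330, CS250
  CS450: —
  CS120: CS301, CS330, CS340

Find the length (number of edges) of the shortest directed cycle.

5

For each vertex v, BFS finds the shortest path from v back to v.
The shortest such closed walk is CS210 → CS120 → CS301 → CS201 → CS401 → CS210, length 5.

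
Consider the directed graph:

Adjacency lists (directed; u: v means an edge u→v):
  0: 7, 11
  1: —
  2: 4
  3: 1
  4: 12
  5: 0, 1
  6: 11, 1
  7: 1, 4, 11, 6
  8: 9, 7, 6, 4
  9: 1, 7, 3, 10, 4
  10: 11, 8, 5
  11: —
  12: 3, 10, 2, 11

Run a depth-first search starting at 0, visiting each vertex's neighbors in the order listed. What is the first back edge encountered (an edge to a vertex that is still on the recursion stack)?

9->7

DFS from 0 (visiting each vertex's neighbors in the order listed); mark gray on enter, black on exit:
0 gray
  7 gray
    1 gray
    1 black
    4 gray
      12 gray
        3 gray
          3→1: 1 black — skip
        3 black
        10 gray
          11 gray
          11 black
          8 gray
            9 gray
              9→1: 1 black — skip
              9→7: 7 is gray → back edge
First back edge: 9 → 7.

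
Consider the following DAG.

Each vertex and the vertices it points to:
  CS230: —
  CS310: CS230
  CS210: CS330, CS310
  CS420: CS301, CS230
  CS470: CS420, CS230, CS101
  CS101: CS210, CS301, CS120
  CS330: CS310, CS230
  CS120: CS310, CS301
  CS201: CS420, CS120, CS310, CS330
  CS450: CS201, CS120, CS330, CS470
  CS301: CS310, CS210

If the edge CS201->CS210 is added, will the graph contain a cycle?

No

Adding CS201→CS210 creates a cycle iff CS210 can already reach CS201.
Explore from CS210: no path reaches CS201. The graph stays acyclic.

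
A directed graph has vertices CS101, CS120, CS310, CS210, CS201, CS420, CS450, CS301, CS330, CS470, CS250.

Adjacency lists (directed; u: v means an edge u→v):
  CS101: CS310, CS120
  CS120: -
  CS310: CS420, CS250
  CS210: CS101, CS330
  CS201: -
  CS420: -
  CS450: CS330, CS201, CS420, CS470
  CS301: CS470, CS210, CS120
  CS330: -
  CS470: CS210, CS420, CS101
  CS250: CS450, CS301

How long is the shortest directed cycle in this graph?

For each vertex v, BFS finds the shortest path from v back to v.
The shortest such closed walk is CS310 → CS250 → CS450 → CS470 → CS101 → CS310, length 5.

5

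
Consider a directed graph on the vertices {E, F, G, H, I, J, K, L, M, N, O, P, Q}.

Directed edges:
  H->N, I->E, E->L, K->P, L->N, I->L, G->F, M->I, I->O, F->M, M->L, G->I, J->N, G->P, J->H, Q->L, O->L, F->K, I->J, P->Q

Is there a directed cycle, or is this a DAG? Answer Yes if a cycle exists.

No

DFS with white/gray/black marking, starting from I:
I gray
  E gray
    L gray
      N gray
      N black
    L black
  E black
  I→L: L black — skip
  J gray
    H gray
      H→N: N black — skip
    H black
    J→N: N black — skip
  J black
  O gray
    O→L: L black — skip
  O black
I black
F gray
  K gray
    P gray
      Q gray
        Q→L: L black — skip
      Q black
    P black
  K black
  M gray
    M→L: L black — skip
    M→I: I black — skip
  M black
F black
G gray
  G→P: P black — skip
  G→F: F black — skip
  G→I: I black — skip
G black
Every edge goes to a white or black vertex — no back edge, so the graph is acyclic.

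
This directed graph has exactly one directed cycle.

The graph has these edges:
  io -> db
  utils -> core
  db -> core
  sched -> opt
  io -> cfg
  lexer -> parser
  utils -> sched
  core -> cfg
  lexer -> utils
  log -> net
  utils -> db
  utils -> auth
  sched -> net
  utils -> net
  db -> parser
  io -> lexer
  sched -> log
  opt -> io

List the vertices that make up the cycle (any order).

io, opt, lexer, sched, utils

DFS with gray/black marking from io:
io gray
  lexer gray
    utils gray
      core gray
        cfg gray
        cfg black
      core black
      db gray
        parser gray
        parser black
        db→core: core black — skip
      db black
      auth gray
      auth black
      net gray
      net black
      sched gray
        log gray
          log→net: net black — skip
        log black
        opt gray
          opt→io: io is gray → back edge
Back edge closes the cycle io → lexer → utils → sched → opt → io; its vertices are {io, opt, lexer, sched, utils}.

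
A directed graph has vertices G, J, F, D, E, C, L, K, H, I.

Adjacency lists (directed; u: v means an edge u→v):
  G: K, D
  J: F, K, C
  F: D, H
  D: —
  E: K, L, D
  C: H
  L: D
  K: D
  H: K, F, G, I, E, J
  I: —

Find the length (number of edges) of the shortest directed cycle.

For each vertex v, BFS finds the shortest path from v back to v.
The shortest such closed walk is H → F → H, length 2.

2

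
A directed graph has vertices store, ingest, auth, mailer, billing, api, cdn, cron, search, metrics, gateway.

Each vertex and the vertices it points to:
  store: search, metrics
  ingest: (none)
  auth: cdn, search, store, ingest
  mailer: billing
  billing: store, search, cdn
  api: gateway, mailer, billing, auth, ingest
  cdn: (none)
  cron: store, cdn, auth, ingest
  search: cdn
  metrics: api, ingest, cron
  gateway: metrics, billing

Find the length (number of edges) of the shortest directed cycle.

3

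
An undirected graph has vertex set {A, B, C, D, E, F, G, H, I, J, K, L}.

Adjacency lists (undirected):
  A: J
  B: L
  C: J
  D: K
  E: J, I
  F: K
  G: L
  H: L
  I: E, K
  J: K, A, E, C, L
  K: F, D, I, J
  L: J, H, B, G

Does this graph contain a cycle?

Yes

DFS, tracking each vertex's parent; an edge to a visited non-parent vertex closes a cycle.
Start from H:
visit H (parent –)
  visit L (parent H)
    visit J (parent L)
      visit K (parent J)
        visit F (parent K)
          F–K: parent, skip
        visit D (parent K)
          D–K: parent, skip
        visit I (parent K)
          visit E (parent I)
            E–J: J visited and ≠ parent → cycle
Cycle: J – K – I – E – J.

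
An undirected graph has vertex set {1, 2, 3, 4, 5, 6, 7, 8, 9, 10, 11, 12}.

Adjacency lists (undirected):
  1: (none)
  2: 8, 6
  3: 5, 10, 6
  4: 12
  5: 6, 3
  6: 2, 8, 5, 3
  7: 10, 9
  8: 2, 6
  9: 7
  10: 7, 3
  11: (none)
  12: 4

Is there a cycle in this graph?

Yes

DFS, tracking each vertex's parent; an edge to a visited non-parent vertex closes a cycle.
Start from 8:
visit 8 (parent –)
  visit 2 (parent 8)
    2–8: parent, skip
    visit 6 (parent 2)
      6–2: parent, skip
      6–8: 8 visited and ≠ parent → cycle
Cycle: 8 – 2 – 6 – 8.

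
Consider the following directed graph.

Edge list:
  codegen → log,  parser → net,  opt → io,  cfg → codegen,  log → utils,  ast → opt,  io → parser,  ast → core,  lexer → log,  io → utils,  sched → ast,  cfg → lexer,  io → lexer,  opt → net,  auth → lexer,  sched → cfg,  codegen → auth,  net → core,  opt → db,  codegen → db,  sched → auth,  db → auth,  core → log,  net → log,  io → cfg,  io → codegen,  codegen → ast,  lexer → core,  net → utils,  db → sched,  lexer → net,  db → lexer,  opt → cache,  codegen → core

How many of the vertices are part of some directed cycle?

7

A vertex is on a directed cycle iff it belongs to a strongly connected component of size ≥ 2 (or has a self-loop).
The vertices on cycles are {db, io, ast, cfg, opt, sched, codegen} — 7 in total.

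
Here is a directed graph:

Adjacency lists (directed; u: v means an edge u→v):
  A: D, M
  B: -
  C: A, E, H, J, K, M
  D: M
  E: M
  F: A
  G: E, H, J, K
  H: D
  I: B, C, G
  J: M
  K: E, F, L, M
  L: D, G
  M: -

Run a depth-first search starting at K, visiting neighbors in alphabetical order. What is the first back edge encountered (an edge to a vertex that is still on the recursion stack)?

DFS from K (visiting neighbors in alphabetical order); mark gray on enter, black on exit:
K gray
  E gray
    M gray
    M black
  E black
  F gray
    A gray
      D gray
        D→M: M black — skip
      D black
      A→M: M black — skip
    A black
  F black
  L gray
    L→D: D black — skip
    G gray
      G→E: E black — skip
      H gray
        H→D: D black — skip
      H black
      J gray
        J→M: M black — skip
      J black
      G→K: K is gray → back edge
First back edge: G → K.

G→K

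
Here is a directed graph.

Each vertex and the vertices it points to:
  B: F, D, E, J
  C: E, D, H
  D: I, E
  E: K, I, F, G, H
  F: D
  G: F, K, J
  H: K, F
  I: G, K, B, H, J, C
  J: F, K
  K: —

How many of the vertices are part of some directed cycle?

9

A vertex is on a directed cycle iff it belongs to a strongly connected component of size ≥ 2 (or has a self-loop).
The vertices on cycles are {B, C, D, E, F, G, H, I, J} — 9 in total.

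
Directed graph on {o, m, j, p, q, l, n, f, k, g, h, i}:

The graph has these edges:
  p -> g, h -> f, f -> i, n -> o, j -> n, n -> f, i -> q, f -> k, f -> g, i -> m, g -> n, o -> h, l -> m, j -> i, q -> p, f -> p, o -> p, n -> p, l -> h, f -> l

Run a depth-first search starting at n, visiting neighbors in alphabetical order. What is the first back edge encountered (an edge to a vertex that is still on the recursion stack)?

g→n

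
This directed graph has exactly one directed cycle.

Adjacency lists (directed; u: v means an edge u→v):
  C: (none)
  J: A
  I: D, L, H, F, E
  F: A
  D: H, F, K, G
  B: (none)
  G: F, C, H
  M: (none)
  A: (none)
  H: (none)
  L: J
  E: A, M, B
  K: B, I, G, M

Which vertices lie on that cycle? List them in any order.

D, I, K

DFS with gray/black marking from K:
K gray
  B gray
  B black
  I gray
    D gray
      H gray
      H black
      F gray
        A gray
        A black
      F black
      D→K: K is gray → back edge
Back edge closes the cycle K → I → D → K; its vertices are {D, I, K}.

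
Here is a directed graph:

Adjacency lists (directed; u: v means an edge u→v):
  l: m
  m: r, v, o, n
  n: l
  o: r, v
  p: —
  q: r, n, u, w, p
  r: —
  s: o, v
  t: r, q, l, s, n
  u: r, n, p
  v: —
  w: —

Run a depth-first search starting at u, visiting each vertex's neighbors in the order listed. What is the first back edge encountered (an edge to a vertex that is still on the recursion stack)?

DFS from u (visiting each vertex's neighbors in the order listed); mark gray on enter, black on exit:
u gray
  r gray
  r black
  n gray
    l gray
      m gray
        m→r: r black — skip
        v gray
        v black
        o gray
          o→r: r black — skip
          o→v: v black — skip
        o black
        m→n: n is gray → back edge
First back edge: m → n.

m->n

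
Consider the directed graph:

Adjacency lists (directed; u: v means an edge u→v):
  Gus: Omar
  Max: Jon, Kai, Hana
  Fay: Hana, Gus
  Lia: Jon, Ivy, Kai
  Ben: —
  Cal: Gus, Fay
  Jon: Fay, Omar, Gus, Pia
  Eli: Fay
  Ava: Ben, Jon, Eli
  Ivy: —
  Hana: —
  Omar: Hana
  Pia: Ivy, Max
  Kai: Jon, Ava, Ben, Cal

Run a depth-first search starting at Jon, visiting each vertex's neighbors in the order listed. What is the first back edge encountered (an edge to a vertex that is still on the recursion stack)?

DFS from Jon (visiting each vertex's neighbors in the order listed); mark gray on enter, black on exit:
Jon gray
  Fay gray
    Hana gray
    Hana black
    Gus gray
      Omar gray
        Omar→Hana: Hana black — skip
      Omar black
    Gus black
  Fay black
  Jon→Omar: Omar black — skip
  Jon→Gus: Gus black — skip
  Pia gray
    Ivy gray
    Ivy black
    Max gray
      Max→Jon: Jon is gray → back edge
First back edge: Max → Jon.

Max→Jon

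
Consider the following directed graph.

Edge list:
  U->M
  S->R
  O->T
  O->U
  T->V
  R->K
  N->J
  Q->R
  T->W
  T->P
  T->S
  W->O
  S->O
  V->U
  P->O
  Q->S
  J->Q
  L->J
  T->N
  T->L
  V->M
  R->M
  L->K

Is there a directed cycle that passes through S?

S is on a cycle iff S can reach itself via ≥1 edge.
S → O → T → S — yes.

Yes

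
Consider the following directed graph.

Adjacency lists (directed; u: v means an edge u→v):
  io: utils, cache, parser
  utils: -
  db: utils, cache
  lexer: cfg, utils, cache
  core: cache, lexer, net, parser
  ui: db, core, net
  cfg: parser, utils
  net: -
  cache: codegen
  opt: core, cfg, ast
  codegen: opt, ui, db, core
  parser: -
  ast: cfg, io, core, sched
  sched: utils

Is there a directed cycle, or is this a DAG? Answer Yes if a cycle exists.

Yes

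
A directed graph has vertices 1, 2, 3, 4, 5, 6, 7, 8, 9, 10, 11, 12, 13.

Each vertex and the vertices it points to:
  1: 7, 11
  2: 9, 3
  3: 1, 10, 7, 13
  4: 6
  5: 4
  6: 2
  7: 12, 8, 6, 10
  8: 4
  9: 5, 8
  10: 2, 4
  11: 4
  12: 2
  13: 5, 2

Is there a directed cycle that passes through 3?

3 is on a cycle iff 3 can reach itself via ≥1 edge.
3 → 10 → 2 → 3 — yes.

Yes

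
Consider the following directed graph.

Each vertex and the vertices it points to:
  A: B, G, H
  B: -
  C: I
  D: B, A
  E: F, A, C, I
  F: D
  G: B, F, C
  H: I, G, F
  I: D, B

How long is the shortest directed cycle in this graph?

4

For each vertex v, BFS finds the shortest path from v back to v.
The shortest such closed walk is A → H → F → D → A, length 4.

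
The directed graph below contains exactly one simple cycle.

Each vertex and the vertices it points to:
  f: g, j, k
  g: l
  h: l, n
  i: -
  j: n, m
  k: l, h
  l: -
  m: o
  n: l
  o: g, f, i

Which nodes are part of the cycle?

f, j, m, o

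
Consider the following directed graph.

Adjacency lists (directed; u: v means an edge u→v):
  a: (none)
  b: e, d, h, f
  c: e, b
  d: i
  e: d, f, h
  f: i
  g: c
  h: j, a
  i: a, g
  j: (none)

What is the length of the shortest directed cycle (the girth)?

5

For each vertex v, BFS finds the shortest path from v back to v.
The shortest such closed walk is g → c → b → f → i → g, length 5.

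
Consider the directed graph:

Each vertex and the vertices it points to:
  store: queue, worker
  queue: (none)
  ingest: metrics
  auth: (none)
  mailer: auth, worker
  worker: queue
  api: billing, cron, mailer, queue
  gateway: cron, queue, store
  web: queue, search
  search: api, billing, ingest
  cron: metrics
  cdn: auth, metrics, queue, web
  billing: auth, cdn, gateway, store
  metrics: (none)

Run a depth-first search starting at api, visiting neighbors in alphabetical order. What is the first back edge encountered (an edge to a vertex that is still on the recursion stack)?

search→api

DFS from api (visiting neighbors in alphabetical order); mark gray on enter, black on exit:
api gray
  billing gray
    auth gray
    auth black
    cdn gray
      cdn→auth: auth black — skip
      metrics gray
      metrics black
      queue gray
      queue black
      web gray
        web→queue: queue black — skip
        search gray
          search→api: api is gray → back edge
First back edge: search → api.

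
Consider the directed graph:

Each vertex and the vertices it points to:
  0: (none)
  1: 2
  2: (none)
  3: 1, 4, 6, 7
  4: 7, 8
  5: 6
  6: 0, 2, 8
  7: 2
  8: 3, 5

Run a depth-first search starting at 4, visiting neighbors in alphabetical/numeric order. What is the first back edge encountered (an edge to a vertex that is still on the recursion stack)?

3→4

DFS from 4 (visiting neighbors in alphabetical/numeric order); mark gray on enter, black on exit:
4 gray
  7 gray
    2 gray
    2 black
  7 black
  8 gray
    3 gray
      1 gray
        1→2: 2 black — skip
      1 black
      3→4: 4 is gray → back edge
First back edge: 3 → 4.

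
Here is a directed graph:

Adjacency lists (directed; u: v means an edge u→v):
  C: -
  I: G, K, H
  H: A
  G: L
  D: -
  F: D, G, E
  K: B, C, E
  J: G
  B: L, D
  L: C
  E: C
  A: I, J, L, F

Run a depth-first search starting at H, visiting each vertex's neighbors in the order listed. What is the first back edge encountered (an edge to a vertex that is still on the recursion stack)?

DFS from H (visiting each vertex's neighbors in the order listed); mark gray on enter, black on exit:
H gray
  A gray
    I gray
      G gray
        L gray
          C gray
          C black
        L black
      G black
      K gray
        B gray
          B→L: L black — skip
          D gray
          D black
        B black
        K→C: C black — skip
        E gray
          E→C: C black — skip
        E black
      K black
      I→H: H is gray → back edge
First back edge: I → H.

I->H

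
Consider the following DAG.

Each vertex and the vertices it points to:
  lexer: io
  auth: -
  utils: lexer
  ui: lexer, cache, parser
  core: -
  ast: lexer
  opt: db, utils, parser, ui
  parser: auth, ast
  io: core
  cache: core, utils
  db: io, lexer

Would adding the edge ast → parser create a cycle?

Adding ast→parser creates a cycle iff parser can already reach ast.
Path from parser: parser → ast.
So parser → … → ast → parser is a cycle.

Yes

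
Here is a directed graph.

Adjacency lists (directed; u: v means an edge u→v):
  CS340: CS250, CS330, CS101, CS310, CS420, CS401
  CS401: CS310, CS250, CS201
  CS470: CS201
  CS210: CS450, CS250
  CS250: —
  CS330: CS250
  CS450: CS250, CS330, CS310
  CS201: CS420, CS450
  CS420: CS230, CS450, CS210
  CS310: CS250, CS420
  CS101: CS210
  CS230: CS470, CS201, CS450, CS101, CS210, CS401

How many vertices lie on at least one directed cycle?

A vertex is on a directed cycle iff it belongs to a strongly connected component of size ≥ 2 (or has a self-loop).
The vertices on cycles are {CS101, CS201, CS210, CS230, CS310, CS401, CS420, CS450, CS470} — 9 in total.

9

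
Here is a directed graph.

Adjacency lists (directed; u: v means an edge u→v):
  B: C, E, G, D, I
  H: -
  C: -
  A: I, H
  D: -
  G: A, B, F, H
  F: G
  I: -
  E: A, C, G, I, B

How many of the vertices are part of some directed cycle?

4

A vertex is on a directed cycle iff it belongs to a strongly connected component of size ≥ 2 (or has a self-loop).
The vertices on cycles are {B, E, F, G} — 4 in total.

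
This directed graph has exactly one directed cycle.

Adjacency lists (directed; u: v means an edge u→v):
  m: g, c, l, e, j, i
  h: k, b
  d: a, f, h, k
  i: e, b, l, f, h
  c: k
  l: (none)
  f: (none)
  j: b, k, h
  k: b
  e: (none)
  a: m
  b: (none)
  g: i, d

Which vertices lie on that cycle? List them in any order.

DFS with gray/black marking from m:
m gray
  g gray
    i gray
      e gray
      e black
      b gray
      b black
      l gray
      l black
      f gray
      f black
      h gray
        k gray
          k→b: b black — skip
        k black
        h→b: b black — skip
      h black
    i black
    d gray
      a gray
        a→m: m is gray → back edge
Back edge closes the cycle m → g → d → a → m; its vertices are {a, d, g, m}.

a, d, g, m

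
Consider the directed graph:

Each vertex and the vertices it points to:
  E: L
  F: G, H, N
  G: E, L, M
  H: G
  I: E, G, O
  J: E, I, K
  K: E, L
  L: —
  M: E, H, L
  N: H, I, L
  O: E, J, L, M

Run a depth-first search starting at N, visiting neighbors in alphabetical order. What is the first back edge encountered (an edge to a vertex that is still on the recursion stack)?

DFS from N (visiting neighbors in alphabetical order); mark gray on enter, black on exit:
N gray
  H gray
    G gray
      E gray
        L gray
        L black
      E black
      G→L: L black — skip
      M gray
        M→E: E black — skip
        M→H: H is gray → back edge
First back edge: M → H.

M->H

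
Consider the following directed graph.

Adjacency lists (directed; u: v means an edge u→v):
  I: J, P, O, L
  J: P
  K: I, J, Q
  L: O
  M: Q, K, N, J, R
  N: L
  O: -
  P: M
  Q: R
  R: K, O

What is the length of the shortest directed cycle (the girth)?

3

For each vertex v, BFS finds the shortest path from v back to v.
The shortest such closed walk is M → J → P → M, length 3.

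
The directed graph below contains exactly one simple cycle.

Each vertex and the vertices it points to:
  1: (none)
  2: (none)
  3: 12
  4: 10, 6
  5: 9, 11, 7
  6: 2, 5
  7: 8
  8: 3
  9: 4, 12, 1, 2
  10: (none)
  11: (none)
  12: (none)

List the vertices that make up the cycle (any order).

4, 5, 6, 9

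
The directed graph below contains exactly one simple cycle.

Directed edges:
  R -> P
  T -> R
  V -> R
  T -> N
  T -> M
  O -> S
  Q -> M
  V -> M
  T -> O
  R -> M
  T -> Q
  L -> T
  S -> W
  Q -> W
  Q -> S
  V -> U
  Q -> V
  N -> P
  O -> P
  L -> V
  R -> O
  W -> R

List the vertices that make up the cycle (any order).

DFS with gray/black marking from S:
S gray
  W gray
    R gray
      M gray
      M black
      P gray
      P black
      O gray
        O→S: S is gray → back edge
Back edge closes the cycle S → W → R → O → S; its vertices are {O, R, S, W}.

O, R, S, W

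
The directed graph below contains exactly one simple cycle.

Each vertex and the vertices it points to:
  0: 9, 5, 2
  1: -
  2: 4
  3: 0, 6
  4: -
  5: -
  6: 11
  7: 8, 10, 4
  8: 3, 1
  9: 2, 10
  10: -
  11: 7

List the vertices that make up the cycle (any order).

DFS with gray/black marking from 3:
3 gray
  0 gray
    9 gray
      2 gray
        4 gray
        4 black
      2 black
      10 gray
      10 black
    9 black
    5 gray
    5 black
    0→2: 2 black — skip
  0 black
  6 gray
    11 gray
      7 gray
        8 gray
          8→3: 3 is gray → back edge
Back edge closes the cycle 3 → 6 → 11 → 7 → 8 → 3; its vertices are {3, 6, 7, 8, 11}.

3, 6, 7, 8, 11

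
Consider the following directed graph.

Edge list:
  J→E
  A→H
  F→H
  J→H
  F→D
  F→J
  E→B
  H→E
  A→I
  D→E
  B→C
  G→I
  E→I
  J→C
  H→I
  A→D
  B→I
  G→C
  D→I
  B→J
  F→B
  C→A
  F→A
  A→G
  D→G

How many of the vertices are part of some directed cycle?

8

A vertex is on a directed cycle iff it belongs to a strongly connected component of size ≥ 2 (or has a self-loop).
The vertices on cycles are {A, B, C, D, E, G, H, J} — 8 in total.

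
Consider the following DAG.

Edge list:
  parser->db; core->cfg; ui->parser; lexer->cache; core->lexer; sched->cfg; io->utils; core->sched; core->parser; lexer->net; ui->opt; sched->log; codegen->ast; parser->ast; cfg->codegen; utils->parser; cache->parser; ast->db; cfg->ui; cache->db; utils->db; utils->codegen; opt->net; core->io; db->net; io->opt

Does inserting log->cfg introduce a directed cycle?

Adding log→cfg creates a cycle iff cfg can already reach log.
Explore from cfg: no path reaches log. The graph stays acyclic.

No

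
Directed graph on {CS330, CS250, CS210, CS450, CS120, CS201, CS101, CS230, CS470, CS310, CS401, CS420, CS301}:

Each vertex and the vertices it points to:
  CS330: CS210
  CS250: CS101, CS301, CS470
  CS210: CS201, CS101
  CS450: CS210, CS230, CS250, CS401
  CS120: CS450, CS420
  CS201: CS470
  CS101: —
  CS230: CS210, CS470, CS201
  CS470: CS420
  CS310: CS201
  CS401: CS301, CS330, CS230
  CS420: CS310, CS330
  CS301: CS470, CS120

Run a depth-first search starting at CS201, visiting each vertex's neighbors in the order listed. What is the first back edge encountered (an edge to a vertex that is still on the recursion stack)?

CS310->CS201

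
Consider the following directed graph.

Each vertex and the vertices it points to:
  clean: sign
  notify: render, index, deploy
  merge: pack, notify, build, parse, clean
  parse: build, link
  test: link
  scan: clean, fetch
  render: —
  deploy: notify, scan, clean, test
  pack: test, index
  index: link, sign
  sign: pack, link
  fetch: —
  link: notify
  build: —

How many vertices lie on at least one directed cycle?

9

A vertex is on a directed cycle iff it belongs to a strongly connected component of size ≥ 2 (or has a self-loop).
The vertices on cycles are {link, pack, scan, sign, test, clean, index, deploy, notify} — 9 in total.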